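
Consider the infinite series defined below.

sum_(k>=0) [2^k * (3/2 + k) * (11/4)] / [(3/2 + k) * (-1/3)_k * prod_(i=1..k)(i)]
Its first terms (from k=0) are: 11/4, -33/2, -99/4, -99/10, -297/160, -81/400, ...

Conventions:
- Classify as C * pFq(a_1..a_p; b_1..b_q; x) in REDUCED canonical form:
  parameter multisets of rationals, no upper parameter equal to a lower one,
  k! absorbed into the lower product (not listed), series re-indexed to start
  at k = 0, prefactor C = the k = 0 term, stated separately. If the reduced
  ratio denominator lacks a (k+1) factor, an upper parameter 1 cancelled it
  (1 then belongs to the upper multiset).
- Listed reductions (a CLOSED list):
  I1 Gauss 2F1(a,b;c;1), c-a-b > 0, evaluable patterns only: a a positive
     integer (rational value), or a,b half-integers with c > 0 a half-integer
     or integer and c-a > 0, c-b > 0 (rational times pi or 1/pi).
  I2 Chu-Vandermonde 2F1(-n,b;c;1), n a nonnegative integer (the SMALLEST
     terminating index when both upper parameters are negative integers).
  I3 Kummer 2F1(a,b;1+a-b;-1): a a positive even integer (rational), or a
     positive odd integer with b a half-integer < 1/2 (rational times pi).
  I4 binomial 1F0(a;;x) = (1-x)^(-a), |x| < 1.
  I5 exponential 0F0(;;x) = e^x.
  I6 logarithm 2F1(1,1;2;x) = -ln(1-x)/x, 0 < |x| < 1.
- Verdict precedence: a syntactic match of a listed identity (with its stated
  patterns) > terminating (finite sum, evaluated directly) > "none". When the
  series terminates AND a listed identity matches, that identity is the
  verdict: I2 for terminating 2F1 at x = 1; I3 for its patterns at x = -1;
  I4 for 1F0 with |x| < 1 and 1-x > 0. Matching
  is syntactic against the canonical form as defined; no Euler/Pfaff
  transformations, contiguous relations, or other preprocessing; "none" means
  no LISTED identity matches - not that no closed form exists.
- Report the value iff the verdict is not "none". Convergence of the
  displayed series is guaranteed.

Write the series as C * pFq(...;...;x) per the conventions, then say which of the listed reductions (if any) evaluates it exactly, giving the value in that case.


The tell: x = 2 and the product of the first k integers (prefactor 11/4) is k!.
Consecutive-term ratio: r(k) = 2 * 1 / [(k-1/3) (k+1)] - poly over poly, x = 2 from leading terms; C = 11/4 at k = 0.

The series (x = 2) is 0F1: upper {-}, lower {-1/3}, prefactor 11/4. Verdict: none. A 0F1 with upper {-} fits none of I1-I6 at x = 2; the sum runs forever.


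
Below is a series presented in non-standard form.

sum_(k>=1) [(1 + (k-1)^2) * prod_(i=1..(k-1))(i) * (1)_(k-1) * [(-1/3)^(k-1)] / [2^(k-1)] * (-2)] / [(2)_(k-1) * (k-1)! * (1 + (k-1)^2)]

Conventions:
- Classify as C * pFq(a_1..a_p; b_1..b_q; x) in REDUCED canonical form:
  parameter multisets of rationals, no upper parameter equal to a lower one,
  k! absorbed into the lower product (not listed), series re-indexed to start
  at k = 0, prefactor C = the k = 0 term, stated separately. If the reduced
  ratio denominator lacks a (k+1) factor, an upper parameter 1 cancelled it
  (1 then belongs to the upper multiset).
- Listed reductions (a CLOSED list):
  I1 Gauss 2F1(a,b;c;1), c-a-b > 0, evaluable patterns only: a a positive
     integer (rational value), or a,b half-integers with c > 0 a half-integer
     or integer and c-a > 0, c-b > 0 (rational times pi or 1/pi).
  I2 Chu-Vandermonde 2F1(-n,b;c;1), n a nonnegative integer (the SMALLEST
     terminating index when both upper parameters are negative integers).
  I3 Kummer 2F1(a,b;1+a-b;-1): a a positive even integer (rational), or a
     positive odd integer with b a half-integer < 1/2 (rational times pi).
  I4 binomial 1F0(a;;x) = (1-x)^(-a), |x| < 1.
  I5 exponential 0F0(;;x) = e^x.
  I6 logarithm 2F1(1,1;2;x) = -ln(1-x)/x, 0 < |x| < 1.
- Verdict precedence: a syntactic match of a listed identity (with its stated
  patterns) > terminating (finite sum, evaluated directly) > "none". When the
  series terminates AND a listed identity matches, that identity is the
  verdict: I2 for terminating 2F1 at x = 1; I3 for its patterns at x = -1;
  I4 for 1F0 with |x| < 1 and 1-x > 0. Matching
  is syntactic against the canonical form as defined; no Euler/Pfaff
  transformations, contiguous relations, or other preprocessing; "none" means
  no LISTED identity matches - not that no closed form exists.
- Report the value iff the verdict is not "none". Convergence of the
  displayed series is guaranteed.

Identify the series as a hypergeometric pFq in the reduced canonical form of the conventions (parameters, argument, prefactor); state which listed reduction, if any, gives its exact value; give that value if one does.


Prefactor -2, argument -1/6: 2F1 with upper {1, 1} over lower {2}. Verdict: logarithm (I6) matches (the logarithm: parameters (1,1;2), x = -1/6). Hence: (-12) * ln(7/6).

The tell: x = (-1/6) and the two k-th powers (C = -2, x = -1/6) combine into one argument.
Term ratio: r(k) = (-1/6) * (k+1) (k+1) / [(k+2) (k+1)] ; factor over Q: parameters, x = (-1/6), and C = -2.


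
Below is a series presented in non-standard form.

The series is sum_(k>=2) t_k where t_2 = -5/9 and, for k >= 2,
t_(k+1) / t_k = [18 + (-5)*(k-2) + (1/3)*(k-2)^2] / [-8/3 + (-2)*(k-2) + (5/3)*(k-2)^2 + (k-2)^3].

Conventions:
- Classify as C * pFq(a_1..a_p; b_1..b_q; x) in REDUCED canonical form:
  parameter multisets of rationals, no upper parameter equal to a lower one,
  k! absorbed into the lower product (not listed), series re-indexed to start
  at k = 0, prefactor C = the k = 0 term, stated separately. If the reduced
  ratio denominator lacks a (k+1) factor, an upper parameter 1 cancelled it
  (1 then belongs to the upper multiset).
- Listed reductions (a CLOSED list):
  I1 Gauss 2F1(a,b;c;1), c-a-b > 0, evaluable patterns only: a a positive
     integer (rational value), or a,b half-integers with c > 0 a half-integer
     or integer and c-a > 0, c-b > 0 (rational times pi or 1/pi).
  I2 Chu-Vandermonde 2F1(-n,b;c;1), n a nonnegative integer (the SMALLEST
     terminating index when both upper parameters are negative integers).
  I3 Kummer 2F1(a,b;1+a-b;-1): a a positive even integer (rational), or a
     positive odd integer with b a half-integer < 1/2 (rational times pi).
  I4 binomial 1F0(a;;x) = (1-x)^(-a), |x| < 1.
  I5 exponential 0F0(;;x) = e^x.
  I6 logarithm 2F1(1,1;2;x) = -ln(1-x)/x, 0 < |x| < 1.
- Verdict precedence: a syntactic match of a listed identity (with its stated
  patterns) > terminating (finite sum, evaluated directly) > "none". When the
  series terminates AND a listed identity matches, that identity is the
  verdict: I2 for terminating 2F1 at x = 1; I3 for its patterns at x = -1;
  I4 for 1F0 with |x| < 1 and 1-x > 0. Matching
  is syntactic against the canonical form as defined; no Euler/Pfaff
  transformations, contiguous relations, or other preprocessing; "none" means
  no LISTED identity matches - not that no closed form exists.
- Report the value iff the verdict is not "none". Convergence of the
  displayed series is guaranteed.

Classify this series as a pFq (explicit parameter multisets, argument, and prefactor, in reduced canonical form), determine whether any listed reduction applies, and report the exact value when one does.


Structural cue: t_0 being -5/9, roots of the ratio polynomials (C = -5/9) are the negated parameters.
Step ratio: r(k) = (1/3) * (k-9) (k-6) / [(k-4/3) (k+2) (k+1)] - rational in k, leading ratio (1/3); with t_0 = -5/9, classification follows.

Reduced: x = 1/3, 2F2, upper = {-9, -6}, lower = {-4/3, 2}, C = -5/9. Verdict: terminating - upper parameter -6 makes this a finite sum (last index 6), evaluated exactly. Sum: -178811/3168.


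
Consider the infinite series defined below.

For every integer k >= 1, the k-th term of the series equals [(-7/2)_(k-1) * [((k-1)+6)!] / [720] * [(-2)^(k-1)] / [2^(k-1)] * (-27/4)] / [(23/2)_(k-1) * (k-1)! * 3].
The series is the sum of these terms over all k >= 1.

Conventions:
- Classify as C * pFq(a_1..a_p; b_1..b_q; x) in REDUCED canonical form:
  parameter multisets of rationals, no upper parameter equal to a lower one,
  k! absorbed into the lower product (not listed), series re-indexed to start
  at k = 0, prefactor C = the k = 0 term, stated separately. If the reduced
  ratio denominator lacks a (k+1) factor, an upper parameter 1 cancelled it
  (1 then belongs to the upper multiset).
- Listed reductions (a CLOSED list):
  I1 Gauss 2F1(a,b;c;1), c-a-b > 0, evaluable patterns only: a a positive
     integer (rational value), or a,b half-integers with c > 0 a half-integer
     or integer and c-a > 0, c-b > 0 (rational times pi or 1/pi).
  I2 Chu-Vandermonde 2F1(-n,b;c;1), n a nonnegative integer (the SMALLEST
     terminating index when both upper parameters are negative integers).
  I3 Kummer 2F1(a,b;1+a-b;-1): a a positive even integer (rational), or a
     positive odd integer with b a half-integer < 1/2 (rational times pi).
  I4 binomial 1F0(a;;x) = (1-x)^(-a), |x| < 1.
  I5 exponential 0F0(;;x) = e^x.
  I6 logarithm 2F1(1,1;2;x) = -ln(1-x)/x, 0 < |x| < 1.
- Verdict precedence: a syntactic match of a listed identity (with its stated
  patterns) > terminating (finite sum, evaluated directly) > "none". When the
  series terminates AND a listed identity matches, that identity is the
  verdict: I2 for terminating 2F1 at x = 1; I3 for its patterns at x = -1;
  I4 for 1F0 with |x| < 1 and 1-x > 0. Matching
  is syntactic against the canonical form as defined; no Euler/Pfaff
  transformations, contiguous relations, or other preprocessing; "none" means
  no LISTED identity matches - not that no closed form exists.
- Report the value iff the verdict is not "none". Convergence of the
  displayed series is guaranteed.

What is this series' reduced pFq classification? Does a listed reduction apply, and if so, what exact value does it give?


With C = -9/4: the canonical form is 2F1(-7/2, 7; 23/2; -1). Verdict: the Kummer evaluation I3 applies (x = -1; c = 23/2 equals 1+a-b for upper {-7/2, 7}: listed pattern). Value: (-130945815/33554432) * pi.

Key observation: t_0 being -9/4, the two k-th powers (prefactor -9/4) combine into one argument.
Step ratio: r(k) = (-1) * (k-7/2) (k+7) / [(k+23/2) (k+1)] - rational in k, leading ratio (-1); with t_0 = -9/4, classification follows.


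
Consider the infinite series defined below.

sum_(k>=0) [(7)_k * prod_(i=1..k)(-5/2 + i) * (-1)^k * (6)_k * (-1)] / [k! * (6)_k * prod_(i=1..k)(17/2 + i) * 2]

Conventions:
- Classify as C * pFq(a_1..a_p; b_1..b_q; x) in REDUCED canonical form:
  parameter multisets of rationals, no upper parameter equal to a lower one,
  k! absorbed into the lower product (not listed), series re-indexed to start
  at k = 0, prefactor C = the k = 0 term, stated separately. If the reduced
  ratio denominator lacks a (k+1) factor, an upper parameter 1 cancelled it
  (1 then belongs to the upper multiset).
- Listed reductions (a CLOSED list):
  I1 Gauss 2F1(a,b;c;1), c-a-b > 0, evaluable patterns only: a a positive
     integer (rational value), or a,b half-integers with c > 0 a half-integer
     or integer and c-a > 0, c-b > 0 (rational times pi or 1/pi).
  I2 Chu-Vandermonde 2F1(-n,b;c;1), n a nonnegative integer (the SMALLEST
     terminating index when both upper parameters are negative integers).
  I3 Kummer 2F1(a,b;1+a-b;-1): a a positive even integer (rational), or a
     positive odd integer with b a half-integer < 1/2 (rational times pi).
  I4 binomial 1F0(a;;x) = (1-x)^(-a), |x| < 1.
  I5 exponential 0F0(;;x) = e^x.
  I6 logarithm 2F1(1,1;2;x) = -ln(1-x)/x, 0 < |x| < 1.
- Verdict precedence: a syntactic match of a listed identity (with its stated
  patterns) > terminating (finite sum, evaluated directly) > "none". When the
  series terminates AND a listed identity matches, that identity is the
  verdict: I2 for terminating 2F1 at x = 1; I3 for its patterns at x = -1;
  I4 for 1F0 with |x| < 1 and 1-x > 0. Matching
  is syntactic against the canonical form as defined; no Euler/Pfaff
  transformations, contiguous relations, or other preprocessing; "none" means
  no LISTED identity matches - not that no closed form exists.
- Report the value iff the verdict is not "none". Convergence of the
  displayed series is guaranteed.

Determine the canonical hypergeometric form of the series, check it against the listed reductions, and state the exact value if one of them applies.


Canonical form: C = -1/2 times 2F1 with upper {-3/2, 7}, lower {19/2}, x = -1. Verdict (x = -1): Kummer's theorem (I3) applies (x = -1; c = 19/2 equals 1+a-b for upper {-3/2, 7}: listed pattern). Value: (-765765/2097152) * pi.

Key observation: from the first term -1/2: the running product (C = -1/2, x = -1) telescopes to a rising factorial.
Adjacent-term ratio: r(k) = (-1) * (k-3/2) (k+7) / [(k+19/2) (k+1)] ; factor over Q: parameters, x = (-1), and C = -1/2.


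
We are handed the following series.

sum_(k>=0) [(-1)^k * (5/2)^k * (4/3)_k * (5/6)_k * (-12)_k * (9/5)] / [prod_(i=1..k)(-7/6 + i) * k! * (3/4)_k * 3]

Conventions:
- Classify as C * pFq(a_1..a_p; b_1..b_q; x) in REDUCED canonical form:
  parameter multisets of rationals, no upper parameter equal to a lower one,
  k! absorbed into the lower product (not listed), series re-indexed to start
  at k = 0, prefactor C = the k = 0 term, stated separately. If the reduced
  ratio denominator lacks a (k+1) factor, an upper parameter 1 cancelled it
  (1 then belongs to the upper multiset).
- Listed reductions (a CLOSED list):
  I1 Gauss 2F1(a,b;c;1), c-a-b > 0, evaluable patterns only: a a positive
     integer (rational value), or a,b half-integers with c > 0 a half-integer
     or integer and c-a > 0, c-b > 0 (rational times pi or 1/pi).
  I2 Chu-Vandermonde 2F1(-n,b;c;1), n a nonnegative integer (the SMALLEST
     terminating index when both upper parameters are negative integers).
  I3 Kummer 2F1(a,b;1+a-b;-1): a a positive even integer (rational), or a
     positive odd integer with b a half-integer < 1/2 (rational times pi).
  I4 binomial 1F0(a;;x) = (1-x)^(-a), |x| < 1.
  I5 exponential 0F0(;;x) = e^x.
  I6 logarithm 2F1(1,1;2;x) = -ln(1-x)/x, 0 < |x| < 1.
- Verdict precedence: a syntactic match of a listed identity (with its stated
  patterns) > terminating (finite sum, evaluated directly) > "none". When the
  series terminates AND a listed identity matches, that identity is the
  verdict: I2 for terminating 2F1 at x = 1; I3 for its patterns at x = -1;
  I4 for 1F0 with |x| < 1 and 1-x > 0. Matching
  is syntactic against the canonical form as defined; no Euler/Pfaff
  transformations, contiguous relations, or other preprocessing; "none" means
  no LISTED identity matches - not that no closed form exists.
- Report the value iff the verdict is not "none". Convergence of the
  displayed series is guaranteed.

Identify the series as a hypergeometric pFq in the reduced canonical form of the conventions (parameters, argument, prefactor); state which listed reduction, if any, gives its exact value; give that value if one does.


The tell: x = (-5/2) and the (-1)^k factor (C = 3/5, x = -5/2) folds into the argument's sign.
Term ratio: r(k) = (-5/2) * (k-12) (k+5/6) (k+4/3) / [(k-1/6) (k+3/4) (k+1)] - rational; roots negated = parameters, x = (-5/2), C = 3/5.

Canonical form: C = 3/5 times 3F2 with upper {-12, 5/6, 4/3}, lower {-1/6, 3/4}, x = -5/2. Verdict: terminating. With -12 upstairs the series is a 13-term polynomial sum; evaluated term by term. Value: -9140890425395262596978257/17678311369366905.


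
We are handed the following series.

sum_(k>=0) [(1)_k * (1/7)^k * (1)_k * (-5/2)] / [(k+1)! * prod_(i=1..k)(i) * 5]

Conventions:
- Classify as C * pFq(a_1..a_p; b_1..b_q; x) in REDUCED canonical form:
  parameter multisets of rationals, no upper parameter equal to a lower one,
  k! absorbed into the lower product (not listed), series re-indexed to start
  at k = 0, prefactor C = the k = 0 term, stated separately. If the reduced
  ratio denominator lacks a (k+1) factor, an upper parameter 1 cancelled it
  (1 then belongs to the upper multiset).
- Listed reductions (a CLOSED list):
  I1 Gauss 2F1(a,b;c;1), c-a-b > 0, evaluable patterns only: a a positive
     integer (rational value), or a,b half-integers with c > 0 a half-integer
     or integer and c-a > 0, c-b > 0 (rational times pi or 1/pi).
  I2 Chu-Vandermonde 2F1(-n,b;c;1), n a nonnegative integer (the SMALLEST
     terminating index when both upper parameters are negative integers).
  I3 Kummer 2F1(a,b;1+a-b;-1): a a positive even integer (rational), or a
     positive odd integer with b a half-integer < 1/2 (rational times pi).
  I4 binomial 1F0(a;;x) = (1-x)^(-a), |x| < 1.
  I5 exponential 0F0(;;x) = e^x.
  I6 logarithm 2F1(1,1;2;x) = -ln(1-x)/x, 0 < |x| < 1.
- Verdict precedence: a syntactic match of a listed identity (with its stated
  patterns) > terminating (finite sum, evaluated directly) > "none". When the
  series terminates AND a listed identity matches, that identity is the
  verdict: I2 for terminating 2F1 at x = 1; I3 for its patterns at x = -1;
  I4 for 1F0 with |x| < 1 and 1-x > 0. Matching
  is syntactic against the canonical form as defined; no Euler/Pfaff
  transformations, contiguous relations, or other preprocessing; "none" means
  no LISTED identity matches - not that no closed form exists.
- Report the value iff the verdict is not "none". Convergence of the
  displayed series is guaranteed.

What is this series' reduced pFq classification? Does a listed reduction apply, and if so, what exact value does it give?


The tell: with t_0 = -1/2, the product of the first k integers (prefactor -1/2) is k!.
Consecutive-term ratio: r(k) = (1/7) * (k+1) (k+1) / [(k+2) (k+1)] - rational in k. x = (1/7); t_0 = -1/2; negate the roots.

Prefactor -1/2, argument 1/7: 2F1 with upper {1, 1} over lower {2}. Verdict: the I6 logarithm reduction fires (the logarithm: parameters (1,1;2), x = 1/7). Its exact value is (7/2) * ln(6/7).


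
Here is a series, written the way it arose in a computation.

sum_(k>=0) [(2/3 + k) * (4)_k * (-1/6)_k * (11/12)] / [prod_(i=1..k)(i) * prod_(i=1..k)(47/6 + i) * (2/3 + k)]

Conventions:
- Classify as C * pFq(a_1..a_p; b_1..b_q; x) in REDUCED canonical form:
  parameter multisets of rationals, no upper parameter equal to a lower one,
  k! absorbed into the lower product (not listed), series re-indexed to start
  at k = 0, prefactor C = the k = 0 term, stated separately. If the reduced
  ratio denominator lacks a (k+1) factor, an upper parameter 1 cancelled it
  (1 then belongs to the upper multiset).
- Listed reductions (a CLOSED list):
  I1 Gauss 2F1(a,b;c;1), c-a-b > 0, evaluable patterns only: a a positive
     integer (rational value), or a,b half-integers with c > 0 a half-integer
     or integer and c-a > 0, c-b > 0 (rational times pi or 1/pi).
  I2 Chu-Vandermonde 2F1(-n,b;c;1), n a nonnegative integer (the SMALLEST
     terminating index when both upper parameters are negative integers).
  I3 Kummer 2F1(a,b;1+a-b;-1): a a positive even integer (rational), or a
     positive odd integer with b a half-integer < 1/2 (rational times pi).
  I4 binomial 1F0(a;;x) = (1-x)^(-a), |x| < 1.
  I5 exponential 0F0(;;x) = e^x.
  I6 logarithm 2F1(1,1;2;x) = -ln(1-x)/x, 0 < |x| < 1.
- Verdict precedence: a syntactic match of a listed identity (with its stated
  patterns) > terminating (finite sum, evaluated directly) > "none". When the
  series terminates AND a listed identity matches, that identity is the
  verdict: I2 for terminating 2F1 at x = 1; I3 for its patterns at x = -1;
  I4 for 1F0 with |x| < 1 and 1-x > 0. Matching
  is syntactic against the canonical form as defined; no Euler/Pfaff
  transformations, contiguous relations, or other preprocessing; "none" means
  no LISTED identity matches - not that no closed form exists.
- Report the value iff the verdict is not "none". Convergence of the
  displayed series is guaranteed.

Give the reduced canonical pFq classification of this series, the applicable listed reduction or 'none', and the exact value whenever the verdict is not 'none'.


With C = 11/12: the canonical form is 2F1(-1/6, 4; 53/6; 1). Verdict: Gauss's theorem (I1) matches (x = 1: the Gamma ratio telescopes since c-a-b = 5 > 0 and a = 4 in Z>0). Its exact value is 614713/746496.

Key step: with t_0 = 11/12, the lower running product (C = 11/12) is a rising factorial.
Step ratio: r(k) = 1 * (k-1/6) (k+4) / [(k+53/6) (k+1)] - rational; roots negated = parameters, x = 1, C = 11/12.


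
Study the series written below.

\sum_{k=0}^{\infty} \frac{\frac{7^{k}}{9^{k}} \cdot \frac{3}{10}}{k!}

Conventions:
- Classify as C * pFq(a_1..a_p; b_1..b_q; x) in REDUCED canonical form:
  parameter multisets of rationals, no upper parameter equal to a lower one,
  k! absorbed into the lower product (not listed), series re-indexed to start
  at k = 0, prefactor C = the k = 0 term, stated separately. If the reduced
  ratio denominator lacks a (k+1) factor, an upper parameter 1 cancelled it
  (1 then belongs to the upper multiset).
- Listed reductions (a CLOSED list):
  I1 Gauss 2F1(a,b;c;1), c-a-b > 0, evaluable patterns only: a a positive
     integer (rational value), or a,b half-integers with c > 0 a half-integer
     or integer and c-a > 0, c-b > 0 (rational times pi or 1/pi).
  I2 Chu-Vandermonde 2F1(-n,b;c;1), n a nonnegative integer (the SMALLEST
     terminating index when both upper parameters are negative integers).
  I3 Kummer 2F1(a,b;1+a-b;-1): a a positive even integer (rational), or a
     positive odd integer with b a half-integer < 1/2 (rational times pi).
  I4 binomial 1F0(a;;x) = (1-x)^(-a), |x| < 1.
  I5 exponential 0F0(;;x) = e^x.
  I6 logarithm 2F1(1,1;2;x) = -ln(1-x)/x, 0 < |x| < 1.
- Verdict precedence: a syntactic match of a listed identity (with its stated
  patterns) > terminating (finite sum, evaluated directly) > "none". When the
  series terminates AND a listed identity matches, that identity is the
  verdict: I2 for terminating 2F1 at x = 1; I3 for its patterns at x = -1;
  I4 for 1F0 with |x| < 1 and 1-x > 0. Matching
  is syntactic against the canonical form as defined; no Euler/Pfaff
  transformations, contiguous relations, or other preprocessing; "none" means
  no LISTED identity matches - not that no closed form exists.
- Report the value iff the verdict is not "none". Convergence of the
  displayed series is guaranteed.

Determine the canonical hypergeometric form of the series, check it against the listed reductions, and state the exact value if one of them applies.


The series (x = \frac{7}{9}) is 0F0: upper {-}, lower {-}, prefactor \frac{3}{10}. Verdict: the exponential series (I5) applies (the 0F0 exponential series at x = \frac{7}{9}). Exact value: \frac{3}{10} \cdot e^{\frac{7}{9}}.

Structural cue: t_0 = \frac{3}{10} here, and the two geometric factors (C = 3/10, x = 7/9) combine into one argument.
Adjacent-term ratio: r(k) = \frac{7}{9} * 1 / [(k+1)] - rational in k. x = \frac{7}{9}; t_0 = \frac{3}{10}; negate the roots.


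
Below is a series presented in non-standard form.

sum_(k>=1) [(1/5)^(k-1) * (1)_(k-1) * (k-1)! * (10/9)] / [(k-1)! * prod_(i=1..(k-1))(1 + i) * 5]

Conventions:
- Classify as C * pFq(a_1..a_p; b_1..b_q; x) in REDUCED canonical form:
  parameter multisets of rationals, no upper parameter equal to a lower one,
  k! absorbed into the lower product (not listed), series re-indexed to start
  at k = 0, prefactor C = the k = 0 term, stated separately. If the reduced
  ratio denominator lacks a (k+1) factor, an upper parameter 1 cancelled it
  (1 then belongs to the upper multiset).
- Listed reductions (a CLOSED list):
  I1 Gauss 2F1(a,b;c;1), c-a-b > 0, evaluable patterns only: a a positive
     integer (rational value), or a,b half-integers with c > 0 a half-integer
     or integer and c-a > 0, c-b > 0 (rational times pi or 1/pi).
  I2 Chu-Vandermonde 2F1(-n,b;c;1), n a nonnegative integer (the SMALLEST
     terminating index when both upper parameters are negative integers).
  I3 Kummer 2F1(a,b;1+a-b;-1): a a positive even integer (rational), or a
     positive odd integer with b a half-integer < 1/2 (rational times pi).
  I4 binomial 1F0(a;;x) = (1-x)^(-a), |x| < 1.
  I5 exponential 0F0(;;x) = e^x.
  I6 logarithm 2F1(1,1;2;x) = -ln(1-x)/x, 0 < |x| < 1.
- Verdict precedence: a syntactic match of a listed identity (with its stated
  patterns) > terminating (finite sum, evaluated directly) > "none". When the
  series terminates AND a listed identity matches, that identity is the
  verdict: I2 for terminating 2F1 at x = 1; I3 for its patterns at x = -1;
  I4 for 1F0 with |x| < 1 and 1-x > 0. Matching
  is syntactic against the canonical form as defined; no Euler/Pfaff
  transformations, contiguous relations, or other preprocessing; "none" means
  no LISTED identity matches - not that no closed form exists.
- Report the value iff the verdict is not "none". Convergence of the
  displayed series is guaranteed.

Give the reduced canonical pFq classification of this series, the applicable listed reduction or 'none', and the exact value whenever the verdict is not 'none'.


First insight: x = (1/5) and the lower running product (C = 2/9) is a rising factorial.
Ratio: r(k) = (1/5) * (k+1) (k+1) / [(k+2) (k+1)] - rational in k, leading ratio (1/5); with t_0 = 2/9, classification follows.

Canonical form: C = 2/9 times 2F1 with upper {1, 1}, lower {2}, x = 1/5. Verdict: this is logarithm (I6) (the logarithm: parameters (1,1;2), x = 1/5). Hence: (-10/9) * ln(4/5).


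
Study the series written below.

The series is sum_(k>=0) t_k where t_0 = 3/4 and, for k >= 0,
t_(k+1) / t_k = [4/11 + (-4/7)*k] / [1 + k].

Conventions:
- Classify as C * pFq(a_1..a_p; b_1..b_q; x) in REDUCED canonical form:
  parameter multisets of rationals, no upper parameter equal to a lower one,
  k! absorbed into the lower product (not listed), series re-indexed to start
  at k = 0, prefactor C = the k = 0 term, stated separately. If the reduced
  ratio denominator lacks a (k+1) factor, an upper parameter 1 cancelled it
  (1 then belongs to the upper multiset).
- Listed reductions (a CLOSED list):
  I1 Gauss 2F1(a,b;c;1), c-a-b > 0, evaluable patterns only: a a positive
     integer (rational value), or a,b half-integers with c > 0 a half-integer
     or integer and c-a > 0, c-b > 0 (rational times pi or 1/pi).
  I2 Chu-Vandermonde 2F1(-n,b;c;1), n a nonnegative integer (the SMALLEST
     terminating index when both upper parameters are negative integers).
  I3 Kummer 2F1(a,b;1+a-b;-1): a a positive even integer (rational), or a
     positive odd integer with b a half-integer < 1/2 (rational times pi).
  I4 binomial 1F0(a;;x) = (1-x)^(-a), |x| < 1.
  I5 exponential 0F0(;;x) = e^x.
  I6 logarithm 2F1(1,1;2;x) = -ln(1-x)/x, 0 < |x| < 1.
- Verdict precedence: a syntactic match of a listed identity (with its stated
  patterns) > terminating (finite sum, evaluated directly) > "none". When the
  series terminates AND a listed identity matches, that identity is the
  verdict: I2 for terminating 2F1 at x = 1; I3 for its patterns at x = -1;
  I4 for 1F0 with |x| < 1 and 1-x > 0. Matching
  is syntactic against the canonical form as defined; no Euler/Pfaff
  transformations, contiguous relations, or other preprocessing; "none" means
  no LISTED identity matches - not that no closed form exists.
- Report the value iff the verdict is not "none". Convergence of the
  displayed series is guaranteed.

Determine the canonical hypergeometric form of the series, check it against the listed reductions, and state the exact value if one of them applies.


At argument -4/7: a 1F0 with upper {-7/11}, lower {-}, scaled by C = 3/4. Verdict: binomial (I4) matches (the 1F0 binomial series: exponent 7/11, x = -4/7). Hence: (3/4) * (11/7)^(7/11).

First insight: t_0 being 3/4, factor the ratio over Q (C = 3/4): negated roots = parameters.
Consecutive-term ratio: r(k) = (-4/7) * (k-7/11) / [(k+1)] ; factor over Q: parameters, x = (-4/7), and C = 3/4.


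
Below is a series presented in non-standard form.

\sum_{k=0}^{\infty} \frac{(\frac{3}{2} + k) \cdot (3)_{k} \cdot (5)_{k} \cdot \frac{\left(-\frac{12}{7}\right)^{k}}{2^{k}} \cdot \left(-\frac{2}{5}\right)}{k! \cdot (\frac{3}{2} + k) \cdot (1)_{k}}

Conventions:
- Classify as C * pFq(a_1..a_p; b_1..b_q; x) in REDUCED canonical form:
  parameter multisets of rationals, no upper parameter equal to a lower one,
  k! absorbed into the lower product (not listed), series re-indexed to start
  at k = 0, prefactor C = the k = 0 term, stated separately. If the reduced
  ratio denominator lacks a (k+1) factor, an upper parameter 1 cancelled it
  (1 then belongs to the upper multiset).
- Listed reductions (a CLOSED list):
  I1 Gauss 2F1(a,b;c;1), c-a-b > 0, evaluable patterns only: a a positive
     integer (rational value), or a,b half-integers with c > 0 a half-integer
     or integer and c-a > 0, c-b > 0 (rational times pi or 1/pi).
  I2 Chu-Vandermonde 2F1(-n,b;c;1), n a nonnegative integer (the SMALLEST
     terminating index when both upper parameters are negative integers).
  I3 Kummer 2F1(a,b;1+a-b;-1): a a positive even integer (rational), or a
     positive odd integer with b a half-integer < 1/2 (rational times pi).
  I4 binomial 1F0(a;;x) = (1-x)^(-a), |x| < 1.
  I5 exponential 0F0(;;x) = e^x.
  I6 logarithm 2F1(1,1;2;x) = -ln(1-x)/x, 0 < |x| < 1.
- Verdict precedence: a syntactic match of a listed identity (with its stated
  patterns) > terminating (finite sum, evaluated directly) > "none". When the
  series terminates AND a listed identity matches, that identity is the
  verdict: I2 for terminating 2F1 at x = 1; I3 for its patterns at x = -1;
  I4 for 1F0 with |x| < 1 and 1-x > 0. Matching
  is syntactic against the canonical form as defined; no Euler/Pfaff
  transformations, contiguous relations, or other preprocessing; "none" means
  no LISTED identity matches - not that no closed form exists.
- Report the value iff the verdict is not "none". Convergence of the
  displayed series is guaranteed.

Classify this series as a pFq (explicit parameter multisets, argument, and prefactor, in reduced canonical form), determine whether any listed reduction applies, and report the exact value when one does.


The tell: from the first term -\frac{2}{5}: k + 3/2 divides numerator and denominator alike; C = -2/5, x = -6/7 after cancelling.
Ratio: r(k) = -\frac{6}{7} * (k+3) (k+5) / [(k+1) (k+1)] - rational; roots negated = parameters, x = -\frac{6}{7}, C = -\frac{2}{5}.

Classification (C = -\frac{2}{5}): 2F1 with upper {3, 5}, lower {1}, argument x = -\frac{6}{7}. Verdict: none (x = -\frac{6}{7}): each listed identity misses the multisets {3, 5} ; {1}.


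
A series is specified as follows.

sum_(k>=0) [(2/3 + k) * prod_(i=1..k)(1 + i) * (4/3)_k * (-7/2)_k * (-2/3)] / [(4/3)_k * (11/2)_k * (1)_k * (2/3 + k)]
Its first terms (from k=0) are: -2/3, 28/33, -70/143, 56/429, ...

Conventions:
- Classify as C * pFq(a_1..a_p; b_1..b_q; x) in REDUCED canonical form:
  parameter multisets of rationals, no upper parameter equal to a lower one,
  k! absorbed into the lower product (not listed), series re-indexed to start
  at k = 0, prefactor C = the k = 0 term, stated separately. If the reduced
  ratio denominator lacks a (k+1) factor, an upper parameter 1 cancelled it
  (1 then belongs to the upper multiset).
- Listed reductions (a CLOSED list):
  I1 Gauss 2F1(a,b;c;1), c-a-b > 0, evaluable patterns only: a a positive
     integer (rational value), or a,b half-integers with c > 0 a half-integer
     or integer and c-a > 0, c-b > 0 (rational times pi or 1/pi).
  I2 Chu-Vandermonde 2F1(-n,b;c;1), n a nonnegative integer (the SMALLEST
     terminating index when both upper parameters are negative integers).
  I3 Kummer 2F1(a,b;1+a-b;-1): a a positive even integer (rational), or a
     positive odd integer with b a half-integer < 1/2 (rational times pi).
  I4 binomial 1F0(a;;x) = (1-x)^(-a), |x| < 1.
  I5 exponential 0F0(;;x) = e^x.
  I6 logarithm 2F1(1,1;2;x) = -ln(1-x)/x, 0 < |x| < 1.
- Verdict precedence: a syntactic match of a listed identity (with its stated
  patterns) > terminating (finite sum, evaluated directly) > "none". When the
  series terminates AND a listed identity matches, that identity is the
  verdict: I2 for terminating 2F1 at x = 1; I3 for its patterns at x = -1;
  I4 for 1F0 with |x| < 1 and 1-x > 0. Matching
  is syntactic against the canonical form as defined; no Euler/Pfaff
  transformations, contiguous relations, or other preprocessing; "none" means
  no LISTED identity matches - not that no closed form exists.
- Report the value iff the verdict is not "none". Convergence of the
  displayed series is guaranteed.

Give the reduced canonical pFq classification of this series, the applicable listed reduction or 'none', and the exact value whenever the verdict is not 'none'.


At argument 1: a 2F1 with upper {-7/2, 2}, lower {11/2}, scaled by C = -2/3. Verdict at x = 1: the Gauss summation I1 matches (x = 1: the Gamma ratio telescopes since c-a-b = 7 > 0 and a = 2 in Z>0). Its exact value is -3/16.

First insight: t_0 being -2/3, the running product (C = -2/3, x = 1) telescopes to a rising factorial.
Consecutive-term ratio: r(k) = 1 * (k-7/2) (k+2) / [(k+11/2) (k+1)] - poly over poly, x = 1 from leading terms; C = -2/3 at k = 0.


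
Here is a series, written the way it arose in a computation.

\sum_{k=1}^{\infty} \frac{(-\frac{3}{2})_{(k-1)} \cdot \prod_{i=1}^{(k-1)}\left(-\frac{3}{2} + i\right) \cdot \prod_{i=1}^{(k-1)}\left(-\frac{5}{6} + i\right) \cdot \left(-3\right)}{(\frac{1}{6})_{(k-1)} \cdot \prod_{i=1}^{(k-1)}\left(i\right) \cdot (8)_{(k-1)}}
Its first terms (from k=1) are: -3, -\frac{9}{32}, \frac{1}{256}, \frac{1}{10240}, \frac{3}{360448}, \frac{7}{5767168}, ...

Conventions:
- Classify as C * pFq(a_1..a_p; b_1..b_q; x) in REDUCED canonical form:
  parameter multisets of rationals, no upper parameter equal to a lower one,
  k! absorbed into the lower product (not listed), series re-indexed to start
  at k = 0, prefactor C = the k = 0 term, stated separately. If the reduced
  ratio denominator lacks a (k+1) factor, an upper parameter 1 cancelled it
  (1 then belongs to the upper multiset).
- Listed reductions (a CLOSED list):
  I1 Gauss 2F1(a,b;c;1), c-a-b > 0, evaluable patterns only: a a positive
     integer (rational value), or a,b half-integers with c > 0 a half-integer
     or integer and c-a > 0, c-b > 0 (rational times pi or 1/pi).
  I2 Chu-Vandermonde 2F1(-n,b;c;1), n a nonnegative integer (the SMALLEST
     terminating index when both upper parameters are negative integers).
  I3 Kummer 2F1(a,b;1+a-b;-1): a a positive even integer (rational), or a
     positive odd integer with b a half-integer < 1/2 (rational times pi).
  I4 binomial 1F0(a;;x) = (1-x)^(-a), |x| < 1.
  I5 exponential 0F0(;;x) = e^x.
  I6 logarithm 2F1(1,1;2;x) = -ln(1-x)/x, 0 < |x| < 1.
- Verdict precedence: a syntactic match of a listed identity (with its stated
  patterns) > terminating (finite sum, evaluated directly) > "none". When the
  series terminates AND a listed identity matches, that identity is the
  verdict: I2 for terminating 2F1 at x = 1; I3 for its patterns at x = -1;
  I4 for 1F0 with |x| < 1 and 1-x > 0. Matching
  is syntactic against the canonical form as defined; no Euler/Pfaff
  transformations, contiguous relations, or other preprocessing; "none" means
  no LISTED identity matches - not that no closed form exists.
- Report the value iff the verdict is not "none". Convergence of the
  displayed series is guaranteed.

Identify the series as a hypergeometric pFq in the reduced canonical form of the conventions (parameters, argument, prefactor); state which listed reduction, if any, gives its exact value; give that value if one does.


First insight: t_0 = -3 here, and the parameter 1/6 appears in both the upper and lower lists and cancels.
Term ratio: r(k) = 1 * (k-\frac{3}{2}) (k-\frac{1}{2}) / [(k+8) (k+1)] ; factor over Q: parameters, x = 1, and C = -3.

With C = -3: the canonical form is 2F1(-\frac{3}{2}, -\frac{1}{2}; 8; 1). Verdict: this is Gauss's theorem I1 (half-integer case) (x = 1; upper {-\frac{3}{2}, -\frac{1}{2}} half-integers, c = 8 in the evaluable pattern). Exact value: \left(-\frac{268435456}{26072475}\right) / \pi.


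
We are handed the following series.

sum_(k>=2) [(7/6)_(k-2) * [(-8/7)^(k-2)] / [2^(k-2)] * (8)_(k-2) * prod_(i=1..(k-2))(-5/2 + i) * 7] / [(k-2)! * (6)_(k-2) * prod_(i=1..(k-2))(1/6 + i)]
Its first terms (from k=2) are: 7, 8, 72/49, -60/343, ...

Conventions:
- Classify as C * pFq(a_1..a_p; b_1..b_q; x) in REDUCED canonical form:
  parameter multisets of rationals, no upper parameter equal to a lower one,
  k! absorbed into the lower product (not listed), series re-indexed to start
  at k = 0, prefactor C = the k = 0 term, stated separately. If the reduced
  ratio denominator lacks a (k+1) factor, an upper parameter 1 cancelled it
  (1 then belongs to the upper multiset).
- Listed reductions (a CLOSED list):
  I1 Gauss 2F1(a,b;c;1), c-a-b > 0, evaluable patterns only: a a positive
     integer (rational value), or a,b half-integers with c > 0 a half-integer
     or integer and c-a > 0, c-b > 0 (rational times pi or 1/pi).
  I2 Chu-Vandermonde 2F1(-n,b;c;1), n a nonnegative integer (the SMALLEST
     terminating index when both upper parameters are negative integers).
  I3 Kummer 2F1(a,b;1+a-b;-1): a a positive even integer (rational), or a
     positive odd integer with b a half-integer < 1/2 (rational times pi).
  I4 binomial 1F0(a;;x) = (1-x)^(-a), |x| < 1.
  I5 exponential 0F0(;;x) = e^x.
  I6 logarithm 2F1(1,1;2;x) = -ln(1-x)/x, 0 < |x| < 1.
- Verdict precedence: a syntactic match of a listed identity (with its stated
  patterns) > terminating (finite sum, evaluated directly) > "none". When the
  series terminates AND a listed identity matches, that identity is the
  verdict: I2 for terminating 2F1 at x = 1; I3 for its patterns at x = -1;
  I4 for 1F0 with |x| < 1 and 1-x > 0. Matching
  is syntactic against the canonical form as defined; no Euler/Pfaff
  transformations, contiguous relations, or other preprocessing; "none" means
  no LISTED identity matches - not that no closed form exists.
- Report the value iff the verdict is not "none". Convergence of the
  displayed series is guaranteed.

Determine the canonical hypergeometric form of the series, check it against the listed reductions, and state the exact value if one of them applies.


Classification (C = 7): 2F1 with upper {-3/2, 8}, lower {6}, argument x = -4/7. Verdict: no listed reduction: x = -4/7 and upper {-3/2, 8} fail every I1-I6 pattern.

Key step: from the first term 7: the parameter 7/6 appears in both the upper and lower lists and cancels.
Step ratio: r(k) = (-4/7) * (k-3/2) (k+8) / [(k+6) (k+1)] - rational in k, leading ratio (-4/7); with t_0 = 7, classification follows.


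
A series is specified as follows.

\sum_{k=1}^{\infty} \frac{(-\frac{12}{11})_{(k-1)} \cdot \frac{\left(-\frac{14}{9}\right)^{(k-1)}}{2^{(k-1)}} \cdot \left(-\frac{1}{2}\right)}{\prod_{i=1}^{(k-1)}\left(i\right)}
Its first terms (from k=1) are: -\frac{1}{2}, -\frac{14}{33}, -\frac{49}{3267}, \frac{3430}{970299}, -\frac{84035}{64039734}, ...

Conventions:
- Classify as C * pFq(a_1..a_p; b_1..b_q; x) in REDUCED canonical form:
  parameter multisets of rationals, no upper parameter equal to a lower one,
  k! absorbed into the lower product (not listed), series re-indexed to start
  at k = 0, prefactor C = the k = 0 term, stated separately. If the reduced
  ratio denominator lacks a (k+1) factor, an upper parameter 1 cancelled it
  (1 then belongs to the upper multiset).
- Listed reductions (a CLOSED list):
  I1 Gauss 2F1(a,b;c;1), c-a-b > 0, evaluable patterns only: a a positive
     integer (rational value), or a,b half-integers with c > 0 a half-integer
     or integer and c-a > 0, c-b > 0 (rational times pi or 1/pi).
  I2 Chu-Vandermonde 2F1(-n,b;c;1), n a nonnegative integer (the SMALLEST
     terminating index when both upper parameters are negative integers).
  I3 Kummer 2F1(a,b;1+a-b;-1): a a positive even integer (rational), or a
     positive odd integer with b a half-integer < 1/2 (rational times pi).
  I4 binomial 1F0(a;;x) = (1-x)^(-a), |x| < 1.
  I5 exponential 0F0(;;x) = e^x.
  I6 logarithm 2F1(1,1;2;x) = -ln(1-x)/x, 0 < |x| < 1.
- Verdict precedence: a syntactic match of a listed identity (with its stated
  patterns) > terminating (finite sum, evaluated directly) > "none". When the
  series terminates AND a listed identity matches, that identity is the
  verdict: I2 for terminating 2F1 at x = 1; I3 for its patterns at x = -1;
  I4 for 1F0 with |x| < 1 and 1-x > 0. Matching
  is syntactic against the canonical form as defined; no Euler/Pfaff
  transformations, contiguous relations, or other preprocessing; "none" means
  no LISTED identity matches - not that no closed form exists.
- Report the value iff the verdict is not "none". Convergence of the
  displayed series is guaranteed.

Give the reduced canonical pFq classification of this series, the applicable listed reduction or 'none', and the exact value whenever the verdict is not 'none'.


First insight: x = -\frac{7}{9} and the two k-th powers (prefactor -1/2) combine into one argument.
Term ratio: r(k) = -\frac{7}{9} * (k-\frac{12}{11}) / [(k+1)] - poly over poly, x = -\frac{7}{9} from leading terms; C = -\frac{1}{2} at k = 0.

Canonical form: C = -\frac{1}{2} times 1F0 with upper {-\frac{12}{11}}, lower {-}, x = -\frac{7}{9}. Verdict (x = -\frac{7}{9}): the I4 binomial reduction applies (the 1F0 binomial series: exponent 12/11, x = -\frac{7}{9}). Sum: \left(-\frac{1}{2}\right) \cdot \left(\frac{16}{9}\right)^{\frac{12}{11}}.
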